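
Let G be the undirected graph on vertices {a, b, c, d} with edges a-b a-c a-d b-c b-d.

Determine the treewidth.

2

A width-2 tree decomposition is:
Bags: B1 = {a, b, d}  B2 = {a, b, c}
Tree: B1–B2
The largest bag has 3 vertices, giving width 2; this decomposition certifies tw(G) ≤ 2. Conversely, {a, b, d} is a clique of size 3, and the vertices of any clique must share a bag in every tree decomposition; so some bag has ≥ 3 vertices and tw(G) ≥ 2. Combining the bounds, tw(G) = 2.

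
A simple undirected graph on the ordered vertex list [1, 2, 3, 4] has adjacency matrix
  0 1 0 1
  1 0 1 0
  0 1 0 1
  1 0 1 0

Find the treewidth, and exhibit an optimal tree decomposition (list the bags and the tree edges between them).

Each bag holds 3 vertices, so the decomposition has width 2, which upper-bounds the treewidth. The edges 4–3–2–1–4 form a cycle, so G is not a tree and its treewidth is at least 2. Hence tw(G) = 2 exactly.

Treewidth 2.
One such decomposition:
Bags: B1 = {2, 3, 4}  B2 = {1, 2, 4}
Tree: B1–B2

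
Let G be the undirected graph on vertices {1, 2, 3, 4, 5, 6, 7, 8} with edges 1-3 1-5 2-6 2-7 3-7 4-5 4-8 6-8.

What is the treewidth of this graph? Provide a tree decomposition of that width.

The largest bag has 3 vertices, giving width 2; this decomposition certifies tw(G) ≤ 2. The edges 2–6–8–4–5–1–3–7–2 form a cycle, so G is not a tree and its treewidth is at least 2. The upper and lower bounds meet at 2, so that is the treewidth.

Treewidth 2.
One optimal decomposition is:
Bags: B1 = {2, 6, 8}  B2 = {2, 4, 8}  B3 = {2, 4, 5}  B4 = {1, 2, 5}  B5 = {1, 2, 3}  B6 = {2, 3, 7}
Tree: B1–B2, B2–B3, B3–B4, B4–B5, B5–B6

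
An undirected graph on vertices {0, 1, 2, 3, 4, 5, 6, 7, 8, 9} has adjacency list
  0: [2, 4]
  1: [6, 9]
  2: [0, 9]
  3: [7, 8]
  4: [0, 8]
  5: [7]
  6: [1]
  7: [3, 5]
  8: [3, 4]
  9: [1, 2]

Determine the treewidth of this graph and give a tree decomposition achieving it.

Treewidth 1.
One such decomposition:
Bags: B1 = {5, 7}  B2 = {3, 7}  B3 = {3, 8}  B4 = {4, 8}  B5 = {0, 4}  B6 = {0, 2}  B7 = {2, 9}  B8 = {1, 9}  B9 = {1, 6}
Tree: B1–B2, B2–B3, B3–B4, B4–B5, B5–B6, B6–B7, B7–B8, B8–B9

The largest bag has 2 vertices, giving width 1; this decomposition certifies tw(G) ≤ 1. Since G has at least one edge (e.g. 5–7), it is not an edgeless graph, so tw(G) ≥ 1. The upper and lower bounds meet at 1, so that is the treewidth.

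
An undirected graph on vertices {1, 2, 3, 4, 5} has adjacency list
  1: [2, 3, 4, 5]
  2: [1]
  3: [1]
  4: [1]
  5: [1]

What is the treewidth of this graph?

A width-1 tree decomposition is:
Bags: B1 = {1, 5}  B2 = {1, 4}  B3 = {1, 2}  B4 = {1, 3}
Tree: B1–B2, B2–B3, B2–B4
Each bag holds 2 vertices, so the decomposition has width 1, which upper-bounds the treewidth. Since G has at least one edge (e.g. 1–5), it is not an edgeless graph, so tw(G) ≥ 1. Hence tw(G) = 1 exactly.

1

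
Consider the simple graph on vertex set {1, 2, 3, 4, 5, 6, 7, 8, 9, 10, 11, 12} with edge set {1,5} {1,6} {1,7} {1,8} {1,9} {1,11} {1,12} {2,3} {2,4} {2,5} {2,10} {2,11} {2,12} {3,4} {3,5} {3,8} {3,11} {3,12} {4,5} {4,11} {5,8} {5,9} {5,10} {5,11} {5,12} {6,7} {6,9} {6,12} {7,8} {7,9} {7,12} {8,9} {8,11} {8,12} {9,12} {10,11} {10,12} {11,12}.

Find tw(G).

4

A width-4 tree decomposition is:
Bags: B1 = {1, 5, 8, 11, 12}  B2 = {3, 5, 8, 11, 12}  B3 = {1, 5, 8, 9, 12}  B4 = {2, 3, 5, 11, 12}  B5 = {2, 5, 10, 11, 12}  B6 = {1, 7, 8, 9, 12}  B7 = {2, 3, 4, 5, 11}  B8 = {1, 6, 7, 9, 12}
Tree: B1–B2, B1–B3, B2–B4, B4–B5, B3–B6, B4–B7, B6–B8
Each bag holds 5 vertices, so the decomposition has width 4, which upper-bounds the treewidth. For the lower bound, the 5 vertices {2, 3, 4, 5, 11} are pairwise adjacent, and any tree decomposition puts a clique entirely inside one bag — forcing width ≥ 4. Hence tw(G) = 4 exactly.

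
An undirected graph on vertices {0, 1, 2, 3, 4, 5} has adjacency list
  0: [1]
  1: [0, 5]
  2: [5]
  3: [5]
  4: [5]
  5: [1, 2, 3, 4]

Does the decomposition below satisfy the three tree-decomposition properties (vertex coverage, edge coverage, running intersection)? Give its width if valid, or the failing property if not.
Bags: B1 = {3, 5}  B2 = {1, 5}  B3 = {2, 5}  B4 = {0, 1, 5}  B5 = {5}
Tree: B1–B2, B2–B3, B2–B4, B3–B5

No — vertex 4 appears in no bag.

A tree decomposition must satisfy three properties: every vertex lies in some bag; for every edge, both endpoints lie together in some bag; and for every vertex, the bags containing it form a connected subtree. Here vertex 4 appears in no bag, so the decomposition is invalid.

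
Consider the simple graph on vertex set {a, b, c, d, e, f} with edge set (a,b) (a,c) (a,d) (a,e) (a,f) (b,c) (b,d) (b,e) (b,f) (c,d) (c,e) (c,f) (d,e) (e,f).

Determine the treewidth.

A width-4 tree decomposition is:
Bags: B1 = {a, b, c, d, e}  B2 = {a, b, c, e, f}
Tree: B1–B2
The largest bag has 5 vertices, giving width 4; this decomposition certifies tw(G) ≤ 4. For the lower bound, the 5 vertices {a, b, c, d, e} are pairwise adjacent, and any tree decomposition puts a clique entirely inside one bag — forcing width ≥ 4. Combining the bounds, tw(G) = 4.

4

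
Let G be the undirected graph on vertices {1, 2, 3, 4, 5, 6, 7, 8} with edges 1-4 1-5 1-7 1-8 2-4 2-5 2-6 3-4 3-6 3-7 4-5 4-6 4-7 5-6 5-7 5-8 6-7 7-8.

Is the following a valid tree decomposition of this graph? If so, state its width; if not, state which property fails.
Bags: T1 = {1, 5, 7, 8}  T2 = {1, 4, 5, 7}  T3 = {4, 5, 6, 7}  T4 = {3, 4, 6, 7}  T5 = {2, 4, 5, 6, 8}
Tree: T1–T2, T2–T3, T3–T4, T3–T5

No — bags containing vertex 8 are not connected in the tree.

A tree decomposition must satisfy three properties: every vertex lies in some bag; for every edge, both endpoints lie together in some bag; and for every vertex, the bags containing it form a connected subtree. Here bags containing vertex 8 are not connected in the tree, so the decomposition is invalid.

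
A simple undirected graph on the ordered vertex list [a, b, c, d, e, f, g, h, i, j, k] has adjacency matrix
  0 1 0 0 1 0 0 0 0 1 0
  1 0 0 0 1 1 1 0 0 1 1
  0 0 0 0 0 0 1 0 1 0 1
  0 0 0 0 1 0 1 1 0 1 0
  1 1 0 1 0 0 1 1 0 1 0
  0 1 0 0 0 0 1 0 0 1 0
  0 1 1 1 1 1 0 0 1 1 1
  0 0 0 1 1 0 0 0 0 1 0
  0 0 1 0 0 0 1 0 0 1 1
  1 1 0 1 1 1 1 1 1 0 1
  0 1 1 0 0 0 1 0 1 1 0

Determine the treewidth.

3

A width-3 tree decomposition is:
Bags: B1 = {g, i, j, k}  B2 = {b, g, j, k}  B3 = {b, e, g, j}  B4 = {d, e, g, j}  B5 = {b, f, g, j}  B6 = {d, e, h, j}  B7 = {c, g, i, k}  B8 = {a, b, e, j}
Tree: B1–B2, B2–B3, B3–B4, B2–B5, B4–B6, B1–B7, B3–B8
Every bag has size at most 4, so the width is 4 − 1 = 3 and tw(G) ≤ 3. For the lower bound, the 4 vertices {d, e, g, j} are pairwise adjacent, and any tree decomposition puts a clique entirely inside one bag — forcing width ≥ 3. The upper and lower bounds meet at 3, so that is the treewidth.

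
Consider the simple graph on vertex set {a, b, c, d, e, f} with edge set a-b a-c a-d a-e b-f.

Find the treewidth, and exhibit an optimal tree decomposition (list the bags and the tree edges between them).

The largest bag has 2 vertices, giving width 1; this decomposition certifies tw(G) ≤ 1. G has an edge, so its treewidth is at least 1. The upper and lower bounds meet at 1, so that is the treewidth.

Treewidth 1.
One optimal decomposition is:
Bags: B1 = {a, b}  B2 = {a, e}  B3 = {a, d}  B4 = {a, c}  B5 = {b, f}
Tree: B1–B2, B1–B3, B3–B4, B1–B5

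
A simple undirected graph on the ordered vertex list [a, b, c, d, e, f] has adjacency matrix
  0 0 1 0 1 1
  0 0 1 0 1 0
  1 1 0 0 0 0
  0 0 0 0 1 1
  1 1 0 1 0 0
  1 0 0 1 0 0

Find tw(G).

2

A width-2 tree decomposition is:
Bags: B1 = {a, b, c}  B2 = {a, b, e}  B3 = {a, e, f}  B4 = {d, e, f}
Tree: B1–B2, B2–B3, B3–B4
Each bag holds 3 vertices, so the decomposition has width 2, which upper-bounds the treewidth. The edges c–b–e–a–c form a cycle, so G is not a tree and its treewidth is at least 2. Hence tw(G) = 2 exactly.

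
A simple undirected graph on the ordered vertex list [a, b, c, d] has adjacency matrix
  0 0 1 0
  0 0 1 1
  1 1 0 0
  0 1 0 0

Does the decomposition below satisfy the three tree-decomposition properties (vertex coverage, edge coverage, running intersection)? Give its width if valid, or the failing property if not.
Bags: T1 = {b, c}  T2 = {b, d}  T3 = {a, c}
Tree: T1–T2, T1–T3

Yes; width 1.

Vertex coverage: the bags together contain {a, b, c, d}, the full vertex set. Edge coverage: each edge of G has both endpoints in at least one bag. Running intersection: for every vertex, the bags containing it form a connected subtree. All three properties hold, so this is a valid tree decomposition of width max|bag| − 1 = 1, and hence tw(G) ≤ 1.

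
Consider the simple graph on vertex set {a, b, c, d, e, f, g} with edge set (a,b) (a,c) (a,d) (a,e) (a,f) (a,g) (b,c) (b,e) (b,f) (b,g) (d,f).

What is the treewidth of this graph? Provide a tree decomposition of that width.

Every bag has size at most 3, so the width is 3 − 1 = 2 and tw(G) ≤ 2. On the other hand G contains the 3-clique {a, d, f}. A clique must lie in a single bag of any decomposition, so no decomposition can have width below 2. The upper and lower bounds meet at 2, so that is the treewidth.

Treewidth 2.
One optimal decomposition is:
Bags: B1 = {a, b, f}  B2 = {a, d, f}  B3 = {a, b, c}  B4 = {a, b, e}  B5 = {a, b, g}
Tree: B1–B2, B1–B3, B3–B4, B3–B5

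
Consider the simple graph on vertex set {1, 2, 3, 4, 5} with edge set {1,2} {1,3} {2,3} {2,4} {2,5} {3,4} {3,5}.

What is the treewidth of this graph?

A width-2 tree decomposition is:
Bags: B1 = {1, 2, 3}  B2 = {2, 3, 4}  B3 = {2, 3, 5}
Tree: B1–B2, B1–B3
Every bag has size at most 3, so the width is 3 − 1 = 2 and tw(G) ≤ 2. On the other hand G contains the 3-clique {1, 2, 3}. A clique must lie in a single bag of any decomposition, so no decomposition can have width below 2. The upper and lower bounds meet at 2, so that is the treewidth.

2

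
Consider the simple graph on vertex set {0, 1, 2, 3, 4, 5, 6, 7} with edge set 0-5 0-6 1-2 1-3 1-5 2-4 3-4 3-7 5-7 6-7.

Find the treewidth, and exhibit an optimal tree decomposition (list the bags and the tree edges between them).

Treewidth 2.
One such decomposition:
Bags: B1 = {1, 2, 4}  B2 = {1, 3, 4}  B3 = {1, 3, 5}  B4 = {3, 5, 7}  B5 = {0, 5, 7}  B6 = {0, 6, 7}
Tree: B1–B2, B2–B3, B3–B4, B4–B5, B5–B6

Every bag has size at most 3, so the width is 3 − 1 = 2 and tw(G) ≤ 2. The edges 2–4–3–1–2 form a cycle, so G is not a tree and its treewidth is at least 2. Combining the bounds, tw(G) = 2.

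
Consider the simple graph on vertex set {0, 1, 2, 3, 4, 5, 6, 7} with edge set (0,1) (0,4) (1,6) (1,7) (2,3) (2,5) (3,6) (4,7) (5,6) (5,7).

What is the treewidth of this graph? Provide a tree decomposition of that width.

The largest bag has 3 vertices, giving width 2; this decomposition certifies tw(G) ≤ 2. The edges 4–0–1–7–4 form a cycle, so G is not a tree and its treewidth is at least 2. The upper and lower bounds meet at 2, so that is the treewidth.

Treewidth 2.
Bags: B1 = {0, 4, 7}  B2 = {0, 1, 7}  B3 = {1, 5, 7}  B4 = {1, 5, 6}  B5 = {2, 5, 6}  B6 = {2, 3, 6}
Tree: B1–B2, B2–B3, B3–B4, B4–B5, B5–B6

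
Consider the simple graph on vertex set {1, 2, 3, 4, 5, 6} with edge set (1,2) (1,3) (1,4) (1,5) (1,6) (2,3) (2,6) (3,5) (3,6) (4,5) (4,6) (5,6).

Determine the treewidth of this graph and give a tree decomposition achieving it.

The largest bag has 4 vertices, giving width 3; this decomposition certifies tw(G) ≤ 3. Conversely, {1, 2, 3, 6} is a clique of size 4, and the vertices of any clique must share a bag in every tree decomposition; so some bag has ≥ 4 vertices and tw(G) ≥ 3. The upper and lower bounds meet at 3, so that is the treewidth.

Treewidth 3.
One such decomposition:
Bags: B1 = {1, 2, 3, 6}  B2 = {1, 3, 5, 6}  B3 = {1, 4, 5, 6}
Tree: B1–B2, B2–B3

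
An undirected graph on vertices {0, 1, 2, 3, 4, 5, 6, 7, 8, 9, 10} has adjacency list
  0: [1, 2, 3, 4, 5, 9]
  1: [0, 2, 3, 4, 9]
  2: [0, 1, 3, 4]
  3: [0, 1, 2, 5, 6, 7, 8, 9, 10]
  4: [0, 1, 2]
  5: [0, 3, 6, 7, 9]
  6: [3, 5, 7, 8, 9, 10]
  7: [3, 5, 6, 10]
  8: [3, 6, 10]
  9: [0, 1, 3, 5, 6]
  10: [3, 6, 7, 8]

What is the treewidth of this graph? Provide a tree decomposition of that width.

Treewidth 3.
Bags: B1 = {3, 5, 6, 7}  B2 = {3, 5, 6, 9}  B3 = {3, 6, 7, 10}  B4 = {0, 3, 5, 9}  B5 = {0, 1, 3, 9}  B6 = {3, 6, 8, 10}  B7 = {0, 1, 2, 3}  B8 = {0, 1, 2, 4}
Tree: B1–B2, B1–B3, B2–B4, B4–B5, B3–B6, B5–B7, B7–B8

The largest bag has 4 vertices, giving width 3; this decomposition certifies tw(G) ≤ 3. Conversely, {0, 1, 3, 9} is a clique of size 4, and the vertices of any clique must share a bag in every tree decomposition; so some bag has ≥ 4 vertices and tw(G) ≥ 3. Combining the bounds, tw(G) = 3.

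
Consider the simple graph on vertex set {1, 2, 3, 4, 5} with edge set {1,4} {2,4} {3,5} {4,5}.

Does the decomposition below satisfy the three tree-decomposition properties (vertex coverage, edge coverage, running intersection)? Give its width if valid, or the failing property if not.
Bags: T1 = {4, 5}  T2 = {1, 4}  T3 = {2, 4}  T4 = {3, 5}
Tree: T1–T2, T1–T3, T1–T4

Checking the three conditions: (i) the bags cover all of {1, 2, 3, 4, 5}; (ii) for each edge, some bag contains both endpoints; (iii) the bags containing any fixed vertex form a subtree. All hold, so the decomposition is valid with width 2 − 1 = 1.

Yes; width 1.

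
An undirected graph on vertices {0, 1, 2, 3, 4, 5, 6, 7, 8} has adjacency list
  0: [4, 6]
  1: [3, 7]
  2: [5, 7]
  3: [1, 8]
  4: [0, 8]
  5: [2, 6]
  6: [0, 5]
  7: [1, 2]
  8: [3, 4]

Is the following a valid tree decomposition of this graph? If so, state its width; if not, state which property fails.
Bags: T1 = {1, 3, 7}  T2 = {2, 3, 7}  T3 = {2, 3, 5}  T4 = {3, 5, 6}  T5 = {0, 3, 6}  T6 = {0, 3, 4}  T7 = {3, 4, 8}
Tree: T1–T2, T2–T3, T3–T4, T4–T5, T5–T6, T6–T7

Yes; width 2.

Checking the three conditions: (i) the bags cover all of {0, 1, 2, 3, 4, 5, 6, 7, 8}; (ii) for each edge, some bag contains both endpoints; (iii) the bags containing any fixed vertex form a subtree. All hold, so the decomposition is valid with width 3 − 1 = 2.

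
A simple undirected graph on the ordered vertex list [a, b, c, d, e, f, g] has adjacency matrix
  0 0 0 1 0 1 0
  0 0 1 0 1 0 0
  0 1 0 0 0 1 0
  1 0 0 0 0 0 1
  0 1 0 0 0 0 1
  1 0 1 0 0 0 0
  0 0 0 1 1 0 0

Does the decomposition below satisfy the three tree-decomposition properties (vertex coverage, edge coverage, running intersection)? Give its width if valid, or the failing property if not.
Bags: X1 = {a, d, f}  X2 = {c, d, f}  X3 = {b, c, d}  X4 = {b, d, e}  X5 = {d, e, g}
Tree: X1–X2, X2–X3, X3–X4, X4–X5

Vertex coverage: the bags together contain {a, b, c, d, e, f, g}, the full vertex set. Edge coverage: each edge of G has both endpoints in at least one bag. Running intersection: for every vertex, the bags containing it form a connected subtree. All three properties hold, so this is a valid tree decomposition of width max|bag| − 1 = 2, and hence tw(G) ≤ 2.

Yes; width 2.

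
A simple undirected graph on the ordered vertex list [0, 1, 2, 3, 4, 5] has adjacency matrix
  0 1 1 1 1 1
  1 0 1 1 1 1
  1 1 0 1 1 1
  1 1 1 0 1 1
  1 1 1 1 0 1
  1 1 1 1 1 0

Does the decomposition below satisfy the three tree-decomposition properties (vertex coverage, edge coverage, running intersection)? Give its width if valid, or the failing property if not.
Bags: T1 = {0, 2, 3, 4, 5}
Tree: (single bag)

A tree decomposition must satisfy three properties: every vertex lies in some bag; for every edge, both endpoints lie together in some bag; and for every vertex, the bags containing it form a connected subtree. Here vertex 1 appears in no bag, so the decomposition is invalid.

No — vertex 1 appears in no bag.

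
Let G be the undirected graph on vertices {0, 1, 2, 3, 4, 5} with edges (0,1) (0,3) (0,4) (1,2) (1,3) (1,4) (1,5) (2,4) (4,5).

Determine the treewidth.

2

A width-2 tree decomposition is:
Bags: B1 = {1, 4, 5}  B2 = {0, 1, 4}  B3 = {1, 2, 4}  B4 = {0, 1, 3}
Tree: B1–B2, B2–B3, B2–B4
Every bag has size at most 3, so the width is 3 − 1 = 2 and tw(G) ≤ 2. On the other hand G contains the 3-clique {0, 1, 3}. A clique must lie in a single bag of any decomposition, so no decomposition can have width below 2. Therefore the treewidth is 2.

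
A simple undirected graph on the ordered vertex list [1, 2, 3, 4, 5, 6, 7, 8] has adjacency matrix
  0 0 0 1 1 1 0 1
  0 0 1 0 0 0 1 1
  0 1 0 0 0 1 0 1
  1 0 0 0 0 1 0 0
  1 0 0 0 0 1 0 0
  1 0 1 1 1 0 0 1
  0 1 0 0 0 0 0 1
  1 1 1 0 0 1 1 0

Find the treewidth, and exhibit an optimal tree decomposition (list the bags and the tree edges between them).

Treewidth 2.
One such decomposition:
Bags: B1 = {3, 6, 8}  B2 = {1, 6, 8}  B3 = {2, 3, 8}  B4 = {1, 4, 6}  B5 = {1, 5, 6}  B6 = {2, 7, 8}
Tree: B1–B2, B1–B3, B2–B4, B4–B5, B3–B6

Every bag has size at most 3, so the width is 3 − 1 = 2 and tw(G) ≤ 2. On the other hand G contains the 3-clique {2, 3, 8}. A clique must lie in a single bag of any decomposition, so no decomposition can have width below 2. Therefore the treewidth is 2.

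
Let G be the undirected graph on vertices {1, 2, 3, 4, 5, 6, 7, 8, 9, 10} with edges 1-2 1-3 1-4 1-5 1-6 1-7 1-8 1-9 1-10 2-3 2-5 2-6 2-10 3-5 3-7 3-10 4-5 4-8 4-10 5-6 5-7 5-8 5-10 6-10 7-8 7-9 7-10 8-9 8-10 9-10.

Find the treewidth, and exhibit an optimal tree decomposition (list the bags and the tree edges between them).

Treewidth 4.
One optimal decomposition is:
Bags: B1 = {1, 2, 3, 5, 10}  B2 = {1, 3, 5, 7, 10}  B3 = {1, 5, 7, 8, 10}  B4 = {1, 7, 8, 9, 10}  B5 = {1, 2, 5, 6, 10}  B6 = {1, 4, 5, 8, 10}
Tree: B1–B2, B2–B3, B3–B4, B1–B5, B3–B6

Each bag holds 5 vertices, so the decomposition has width 4, which upper-bounds the treewidth. Conversely, {1, 7, 8, 9, 10} is a clique of size 5, and the vertices of any clique must share a bag in every tree decomposition; so some bag has ≥ 5 vertices and tw(G) ≥ 4. Combining the bounds, tw(G) = 4.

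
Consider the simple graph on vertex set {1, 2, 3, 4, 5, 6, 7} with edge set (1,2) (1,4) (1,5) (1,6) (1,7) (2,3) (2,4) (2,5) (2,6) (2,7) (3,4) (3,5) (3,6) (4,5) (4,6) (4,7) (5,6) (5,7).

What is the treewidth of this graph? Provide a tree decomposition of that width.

Treewidth 4.
Bags: B1 = {1, 2, 4, 5, 6}  B2 = {2, 3, 4, 5, 6}  B3 = {1, 2, 4, 5, 7}
Tree: B1–B2, B1–B3

Each bag holds 5 vertices, so the decomposition has width 4, which upper-bounds the treewidth. For the lower bound, the 5 vertices {1, 2, 4, 5, 6} are pairwise adjacent, and any tree decomposition puts a clique entirely inside one bag — forcing width ≥ 4. Therefore the treewidth is 4.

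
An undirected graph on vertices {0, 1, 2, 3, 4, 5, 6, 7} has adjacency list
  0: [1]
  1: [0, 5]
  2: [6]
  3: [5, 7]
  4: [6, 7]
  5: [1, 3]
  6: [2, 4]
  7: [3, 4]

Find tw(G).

1

A width-1 tree decomposition is:
Bags: B1 = {2, 6}  B2 = {4, 6}  B3 = {4, 7}  B4 = {3, 7}  B5 = {3, 5}  B6 = {1, 5}  B7 = {0, 1}
Tree: B1–B2, B2–B3, B3–B4, B4–B5, B5–B6, B6–B7
The largest bag has 2 vertices, giving width 1; this decomposition certifies tw(G) ≤ 1. G has an edge, so its treewidth is at least 1. Hence tw(G) = 1 exactly.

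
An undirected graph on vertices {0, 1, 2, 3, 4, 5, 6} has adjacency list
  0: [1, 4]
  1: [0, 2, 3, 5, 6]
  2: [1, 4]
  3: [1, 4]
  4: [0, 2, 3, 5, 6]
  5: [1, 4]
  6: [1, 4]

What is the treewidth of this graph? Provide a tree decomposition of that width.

The largest bag has 3 vertices, giving width 2; this decomposition certifies tw(G) ≤ 2. For the lower bound, G contains the cycle 4–0–1–3–4, so G is not a forest; only forests have treewidth ≤ 1, hence tw(G) ≥ 2. Therefore the treewidth is 2.

Treewidth 2.
One optimal decomposition is:
Bags: B1 = {0, 1, 4}  B2 = {1, 3, 4}  B3 = {1, 4, 5}  B4 = {1, 2, 4}  B5 = {1, 4, 6}
Tree: B1–B2, B2–B3, B3–B4, B4–B5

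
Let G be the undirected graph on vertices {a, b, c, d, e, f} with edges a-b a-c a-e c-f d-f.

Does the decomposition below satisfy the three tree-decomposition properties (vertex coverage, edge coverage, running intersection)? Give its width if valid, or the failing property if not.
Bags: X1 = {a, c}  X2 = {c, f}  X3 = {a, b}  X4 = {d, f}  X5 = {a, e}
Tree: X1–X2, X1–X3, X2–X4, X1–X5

Every vertex of G appears in some bag (union = {a, b, c, d, e, f}); every edge is covered by a bag; and for each vertex v the set of bags containing v is connected in the bag tree. The decomposition is therefore valid. The largest bag has 2 vertices, so the width is 1.

Yes; width 1.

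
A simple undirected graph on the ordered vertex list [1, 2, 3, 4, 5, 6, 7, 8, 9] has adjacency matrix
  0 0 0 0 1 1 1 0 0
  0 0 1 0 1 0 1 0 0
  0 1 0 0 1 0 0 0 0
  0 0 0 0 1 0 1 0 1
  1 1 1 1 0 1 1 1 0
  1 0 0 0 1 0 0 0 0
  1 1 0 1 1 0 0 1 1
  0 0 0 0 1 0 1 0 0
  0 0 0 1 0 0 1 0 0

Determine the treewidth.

A width-2 tree decomposition is:
Bags: B1 = {2, 5, 7}  B2 = {5, 7, 8}  B3 = {1, 5, 7}  B4 = {1, 5, 6}  B5 = {2, 3, 5}  B6 = {4, 5, 7}  B7 = {4, 7, 9}
Tree: B1–B2, B1–B3, B3–B4, B1–B5, B2–B6, B6–B7
Each bag holds 3 vertices, so the decomposition has width 2, which upper-bounds the treewidth. On the other hand G contains the 3-clique {4, 7, 9}. A clique must lie in a single bag of any decomposition, so no decomposition can have width below 2. Hence tw(G) = 2 exactly.

2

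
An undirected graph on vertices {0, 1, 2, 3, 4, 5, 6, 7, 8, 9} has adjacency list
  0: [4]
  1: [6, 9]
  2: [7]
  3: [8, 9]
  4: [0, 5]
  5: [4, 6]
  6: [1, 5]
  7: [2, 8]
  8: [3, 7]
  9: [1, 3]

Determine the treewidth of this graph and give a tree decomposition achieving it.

Treewidth 1.
One such decomposition:
Bags: B1 = {0, 4}  B2 = {4, 5}  B3 = {5, 6}  B4 = {1, 6}  B5 = {1, 9}  B6 = {3, 9}  B7 = {3, 8}  B8 = {7, 8}  B9 = {2, 7}
Tree: B1–B2, B2–B3, B3–B4, B4–B5, B5–B6, B6–B7, B7–B8, B8–B9

Every bag has size at most 2, so the width is 2 − 1 = 1 and tw(G) ≤ 1. Since G has at least one edge (e.g. 0–4), it is not an edgeless graph, so tw(G) ≥ 1. The upper and lower bounds meet at 1, so that is the treewidth.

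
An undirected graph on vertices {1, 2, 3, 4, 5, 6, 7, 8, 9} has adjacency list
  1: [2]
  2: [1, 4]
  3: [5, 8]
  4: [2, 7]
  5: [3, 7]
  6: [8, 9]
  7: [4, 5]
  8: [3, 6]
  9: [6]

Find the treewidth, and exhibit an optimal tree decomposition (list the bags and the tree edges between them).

Every bag has size at most 2, so the width is 2 − 1 = 1 and tw(G) ≤ 1. G has an edge, so its treewidth is at least 1. Therefore the treewidth is 1.

Treewidth 1.
One optimal decomposition is:
Bags: B1 = {1, 2}  B2 = {2, 4}  B3 = {4, 7}  B4 = {5, 7}  B5 = {3, 5}  B6 = {3, 8}  B7 = {6, 8}  B8 = {6, 9}
Tree: B1–B2, B2–B3, B3–B4, B4–B5, B5–B6, B6–B7, B7–B8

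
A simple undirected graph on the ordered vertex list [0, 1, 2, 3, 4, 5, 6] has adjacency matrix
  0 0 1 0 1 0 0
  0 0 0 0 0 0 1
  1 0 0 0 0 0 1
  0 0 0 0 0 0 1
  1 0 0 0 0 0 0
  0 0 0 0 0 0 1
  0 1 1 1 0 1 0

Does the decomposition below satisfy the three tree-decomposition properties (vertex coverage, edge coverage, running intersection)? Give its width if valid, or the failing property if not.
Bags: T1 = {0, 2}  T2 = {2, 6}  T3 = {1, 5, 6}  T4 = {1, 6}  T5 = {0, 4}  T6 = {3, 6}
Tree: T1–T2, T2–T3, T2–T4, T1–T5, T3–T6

No — bags containing vertex 1 are not connected in the tree.

A tree decomposition must satisfy three properties: every vertex lies in some bag; for every edge, both endpoints lie together in some bag; and for every vertex, the bags containing it form a connected subtree. Here bags containing vertex 1 are not connected in the tree, so the decomposition is invalid.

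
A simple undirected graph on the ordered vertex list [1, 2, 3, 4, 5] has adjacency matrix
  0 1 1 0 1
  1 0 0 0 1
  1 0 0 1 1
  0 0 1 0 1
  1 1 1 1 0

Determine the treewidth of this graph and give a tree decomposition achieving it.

Treewidth 2.
One optimal decomposition is:
Bags: B1 = {1, 2, 5}  B2 = {1, 3, 5}  B3 = {3, 4, 5}
Tree: B1–B2, B2–B3

Every bag has size at most 3, so the width is 3 − 1 = 2 and tw(G) ≤ 2. On the other hand G contains the 3-clique {1, 2, 5}. A clique must lie in a single bag of any decomposition, so no decomposition can have width below 2. The upper and lower bounds meet at 2, so that is the treewidth.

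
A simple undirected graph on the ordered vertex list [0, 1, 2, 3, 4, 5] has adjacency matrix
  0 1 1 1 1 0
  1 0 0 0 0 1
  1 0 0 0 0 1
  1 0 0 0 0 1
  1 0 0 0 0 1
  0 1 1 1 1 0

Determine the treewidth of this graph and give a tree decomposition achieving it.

Treewidth 2.
Bags: B1 = {0, 2, 5}  B2 = {0, 3, 5}  B3 = {0, 1, 5}  B4 = {0, 4, 5}
Tree: B1–B2, B2–B3, B3–B4

Each bag holds 3 vertices, so the decomposition has width 2, which upper-bounds the treewidth. The edges 5–2–0–3–5 form a cycle, so G is not a tree and its treewidth is at least 2. Therefore the treewidth is 2.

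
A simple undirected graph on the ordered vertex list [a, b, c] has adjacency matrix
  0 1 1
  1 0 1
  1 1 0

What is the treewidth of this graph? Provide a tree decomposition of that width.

Treewidth 2.
One such decomposition:
Bags: B1 = {a, b, c}
Tree: (single bag)

A single bag containing all 3 vertices is trivially a valid decomposition of width 2. Conversely, {a, b, c} is a clique of size 3, and the vertices of any clique must share a bag in every tree decomposition; so some bag has ≥ 3 vertices and tw(G) ≥ 2. Hence tw(G) = 2 exactly.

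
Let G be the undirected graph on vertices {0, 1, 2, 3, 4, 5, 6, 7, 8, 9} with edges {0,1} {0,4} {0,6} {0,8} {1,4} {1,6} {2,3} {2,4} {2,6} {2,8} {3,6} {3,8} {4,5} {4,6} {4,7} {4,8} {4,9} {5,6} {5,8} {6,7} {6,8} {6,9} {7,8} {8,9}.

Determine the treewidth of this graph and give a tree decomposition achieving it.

Each bag holds 4 vertices, so the decomposition has width 3, which upper-bounds the treewidth. Conversely, {2, 3, 6, 8} is a clique of size 4, and the vertices of any clique must share a bag in every tree decomposition; so some bag has ≥ 4 vertices and tw(G) ≥ 3. Therefore the treewidth is 3.

Treewidth 3.
One such decomposition:
Bags: B1 = {2, 4, 6, 8}  B2 = {4, 5, 6, 8}  B3 = {0, 4, 6, 8}  B4 = {4, 6, 7, 8}  B5 = {2, 3, 6, 8}  B6 = {0, 1, 4, 6}  B7 = {4, 6, 8, 9}
Tree: B1–B2, B2–B3, B3–B4, B1–B5, B3–B6, B1–B7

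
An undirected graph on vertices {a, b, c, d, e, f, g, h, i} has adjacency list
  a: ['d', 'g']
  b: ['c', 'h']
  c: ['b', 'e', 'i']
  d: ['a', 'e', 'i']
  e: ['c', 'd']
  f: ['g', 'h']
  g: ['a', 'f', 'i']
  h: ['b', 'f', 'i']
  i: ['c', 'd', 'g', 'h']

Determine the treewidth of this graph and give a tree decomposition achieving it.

Treewidth 3.
One optimal decomposition is:
Bags: B1 = {a, c, d, e}  B2 = {a, c, d, i}  B3 = {a, c, g, i}  B4 = {b, c, g, i}  B5 = {b, g, h, i}  B6 = {b, f, g, h}
Tree: B1–B2, B2–B3, B3–B4, B4–B5, B5–B6

Every bag has size at most 4, so the width is 4 − 1 = 3 and tw(G) ≤ 3. For the lower bound: the 4 vertex sets {a,d,e}, {c}, {i}, {b,f,g,h} are disjoint, each induces a connected subgraph, and every pair is joined by at least one edge of G. Contracting each set to a single vertex therefore yields K_{4} as a minor, and since treewidth is minor-monotone, tw(G) ≥ tw(K_{4}) = 3. Hence tw(G) = 3 exactly.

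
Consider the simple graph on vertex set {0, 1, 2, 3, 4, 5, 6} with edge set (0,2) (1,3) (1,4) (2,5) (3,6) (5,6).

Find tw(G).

1

A width-1 tree decomposition is:
Bags: B1 = {0, 2}  B2 = {2, 5}  B3 = {5, 6}  B4 = {3, 6}  B5 = {1, 3}  B6 = {1, 4}
Tree: B1–B2, B2–B3, B3–B4, B4–B5, B5–B6
Each bag holds 2 vertices, so the decomposition has width 1, which upper-bounds the treewidth. G has an edge, so its treewidth is at least 1. Combining the bounds, tw(G) = 1.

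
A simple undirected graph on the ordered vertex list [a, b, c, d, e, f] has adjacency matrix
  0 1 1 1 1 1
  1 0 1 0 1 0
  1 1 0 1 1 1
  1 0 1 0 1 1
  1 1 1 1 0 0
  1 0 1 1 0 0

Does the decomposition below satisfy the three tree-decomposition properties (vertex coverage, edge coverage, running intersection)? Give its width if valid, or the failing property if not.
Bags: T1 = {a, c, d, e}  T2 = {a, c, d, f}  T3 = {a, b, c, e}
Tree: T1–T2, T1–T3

Checking the three conditions: (i) the bags cover all of {a, b, c, d, e, f}; (ii) for each edge, some bag contains both endpoints; (iii) the bags containing any fixed vertex form a subtree. All hold, so the decomposition is valid with width 4 − 1 = 3.

Yes; width 3.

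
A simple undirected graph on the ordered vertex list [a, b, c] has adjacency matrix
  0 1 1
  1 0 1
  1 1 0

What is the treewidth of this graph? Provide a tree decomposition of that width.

A single bag containing all 3 vertices is trivially a valid decomposition of width 2. On the other hand G contains the 3-clique {a, b, c}. A clique must lie in a single bag of any decomposition, so no decomposition can have width below 2. Combining the bounds, tw(G) = 2.

Treewidth 2.
Bags: B1 = {a, b, c}
Tree: (single bag)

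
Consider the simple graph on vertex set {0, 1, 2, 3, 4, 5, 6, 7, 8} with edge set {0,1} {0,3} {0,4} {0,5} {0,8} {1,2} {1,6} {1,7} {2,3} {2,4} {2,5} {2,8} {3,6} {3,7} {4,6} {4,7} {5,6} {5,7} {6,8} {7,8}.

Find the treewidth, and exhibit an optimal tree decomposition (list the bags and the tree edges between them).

Every bag has size at most 5, so the width is 5 − 1 = 4 and tw(G) ≤ 4. For the lower bound: the 5 vertex sets {1,6}, {0,5}, {3,7}, {2}, {4} are disjoint, each induces a connected subgraph, and every pair is joined by at least one edge of G. Contracting each set to a single vertex therefore yields K_{5} as a minor, and since treewidth is minor-monotone, tw(G) ≥ tw(K_{5}) = 4. Hence tw(G) = 4 exactly.

Treewidth 4.
One such decomposition:
Bags: B1 = {0, 1, 2, 6, 7}  B2 = {0, 2, 5, 6, 7}  B3 = {0, 2, 3, 6, 7}  B4 = {0, 2, 4, 6, 7}  B5 = {0, 2, 6, 7, 8}
Tree: B1–B2, B2–B3, B3–B4, B4–B5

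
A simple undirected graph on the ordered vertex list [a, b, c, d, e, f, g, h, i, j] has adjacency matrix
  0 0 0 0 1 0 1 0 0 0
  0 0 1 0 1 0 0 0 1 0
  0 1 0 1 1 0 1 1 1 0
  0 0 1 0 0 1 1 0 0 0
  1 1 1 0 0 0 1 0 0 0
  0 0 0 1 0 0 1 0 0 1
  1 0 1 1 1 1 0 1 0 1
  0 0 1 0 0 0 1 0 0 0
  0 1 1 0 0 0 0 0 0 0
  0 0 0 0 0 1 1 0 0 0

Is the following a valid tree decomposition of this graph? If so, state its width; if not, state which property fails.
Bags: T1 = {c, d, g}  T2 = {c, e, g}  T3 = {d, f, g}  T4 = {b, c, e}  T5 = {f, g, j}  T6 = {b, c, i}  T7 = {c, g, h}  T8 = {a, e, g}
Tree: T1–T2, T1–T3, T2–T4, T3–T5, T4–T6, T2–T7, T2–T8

Checking the three conditions: (i) the bags cover all of {a, b, c, d, e, f, g, h, i, j}; (ii) for each edge, some bag contains both endpoints; (iii) the bags containing any fixed vertex form a subtree. All hold, so the decomposition is valid with width 3 − 1 = 2.

Yes; width 2.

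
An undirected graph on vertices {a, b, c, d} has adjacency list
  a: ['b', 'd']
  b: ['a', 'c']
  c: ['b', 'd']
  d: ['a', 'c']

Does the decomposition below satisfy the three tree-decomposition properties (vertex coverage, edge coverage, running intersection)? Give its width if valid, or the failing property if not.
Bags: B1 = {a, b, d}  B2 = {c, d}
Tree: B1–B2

A tree decomposition must satisfy three properties: every vertex lies in some bag; for every edge, both endpoints lie together in some bag; and for every vertex, the bags containing it form a connected subtree. Here edge (b,c) lies in no bag, so the decomposition is invalid.

No — edge (b,c) lies in no bag.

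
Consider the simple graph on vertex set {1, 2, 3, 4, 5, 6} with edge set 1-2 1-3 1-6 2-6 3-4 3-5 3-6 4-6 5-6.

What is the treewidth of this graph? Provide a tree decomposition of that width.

Every bag has size at most 3, so the width is 3 − 1 = 2 and tw(G) ≤ 2. On the other hand G contains the 3-clique {1, 2, 6}. A clique must lie in a single bag of any decomposition, so no decomposition can have width below 2. Hence tw(G) = 2 exactly.

Treewidth 2.
One such decomposition:
Bags: B1 = {3, 5, 6}  B2 = {1, 3, 6}  B3 = {1, 2, 6}  B4 = {3, 4, 6}
Tree: B1–B2, B2–B3, B1–B4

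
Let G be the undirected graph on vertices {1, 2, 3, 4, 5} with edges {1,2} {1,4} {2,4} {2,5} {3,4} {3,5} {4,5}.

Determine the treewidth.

A width-2 tree decomposition is:
Bags: B1 = {2, 4, 5}  B2 = {1, 2, 4}  B3 = {3, 4, 5}
Tree: B1–B2, B1–B3
Every bag has size at most 3, so the width is 3 − 1 = 2 and tw(G) ≤ 2. For the lower bound, the 3 vertices {1, 2, 4} are pairwise adjacent, and any tree decomposition puts a clique entirely inside one bag — forcing width ≥ 2. Combining the bounds, tw(G) = 2.

2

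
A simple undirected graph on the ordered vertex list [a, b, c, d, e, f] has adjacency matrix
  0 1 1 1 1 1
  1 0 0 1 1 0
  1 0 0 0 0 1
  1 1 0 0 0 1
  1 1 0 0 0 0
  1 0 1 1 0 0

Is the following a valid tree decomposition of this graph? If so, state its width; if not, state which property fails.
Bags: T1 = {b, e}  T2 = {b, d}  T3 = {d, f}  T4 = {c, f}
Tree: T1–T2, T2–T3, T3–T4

A tree decomposition must satisfy three properties: every vertex lies in some bag; for every edge, both endpoints lie together in some bag; and for every vertex, the bags containing it form a connected subtree. Here vertex a appears in no bag, so the decomposition is invalid.

No — vertex a appears in no bag.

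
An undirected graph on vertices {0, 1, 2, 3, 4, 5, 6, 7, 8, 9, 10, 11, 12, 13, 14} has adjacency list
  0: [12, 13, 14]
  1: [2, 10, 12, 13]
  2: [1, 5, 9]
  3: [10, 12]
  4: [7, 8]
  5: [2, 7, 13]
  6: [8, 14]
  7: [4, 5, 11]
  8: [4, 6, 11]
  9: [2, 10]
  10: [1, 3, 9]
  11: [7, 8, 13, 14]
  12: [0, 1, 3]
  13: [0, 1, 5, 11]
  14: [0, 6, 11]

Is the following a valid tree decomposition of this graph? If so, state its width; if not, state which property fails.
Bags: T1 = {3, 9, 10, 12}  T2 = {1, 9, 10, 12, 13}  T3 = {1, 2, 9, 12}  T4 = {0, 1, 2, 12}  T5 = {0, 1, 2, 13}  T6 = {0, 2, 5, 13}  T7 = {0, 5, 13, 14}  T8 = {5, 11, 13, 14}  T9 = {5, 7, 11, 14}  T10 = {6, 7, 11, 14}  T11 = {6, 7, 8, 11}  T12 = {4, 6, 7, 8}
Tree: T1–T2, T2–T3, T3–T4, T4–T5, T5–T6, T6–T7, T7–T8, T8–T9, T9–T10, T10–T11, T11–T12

No — bags containing vertex 13 are not connected in the tree.

A tree decomposition must satisfy three properties: every vertex lies in some bag; for every edge, both endpoints lie together in some bag; and for every vertex, the bags containing it form a connected subtree. Here bags containing vertex 13 are not connected in the tree, so the decomposition is invalid.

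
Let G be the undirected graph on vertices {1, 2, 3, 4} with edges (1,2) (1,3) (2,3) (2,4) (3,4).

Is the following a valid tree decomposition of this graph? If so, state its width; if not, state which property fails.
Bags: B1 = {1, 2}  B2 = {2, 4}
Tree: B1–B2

No — vertex 3 appears in no bag.

A tree decomposition must satisfy three properties: every vertex lies in some bag; for every edge, both endpoints lie together in some bag; and for every vertex, the bags containing it form a connected subtree. Here vertex 3 appears in no bag, so the decomposition is invalid.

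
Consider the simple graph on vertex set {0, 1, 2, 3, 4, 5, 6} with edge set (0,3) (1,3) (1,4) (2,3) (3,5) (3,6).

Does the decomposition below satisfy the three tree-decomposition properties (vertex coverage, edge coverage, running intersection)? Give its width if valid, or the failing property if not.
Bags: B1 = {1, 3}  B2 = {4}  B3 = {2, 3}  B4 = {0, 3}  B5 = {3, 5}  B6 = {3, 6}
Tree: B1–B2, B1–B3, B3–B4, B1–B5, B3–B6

No — edge (1,4) lies in no bag.

A tree decomposition must satisfy three properties: every vertex lies in some bag; for every edge, both endpoints lie together in some bag; and for every vertex, the bags containing it form a connected subtree. Here edge (1,4) lies in no bag, so the decomposition is invalid.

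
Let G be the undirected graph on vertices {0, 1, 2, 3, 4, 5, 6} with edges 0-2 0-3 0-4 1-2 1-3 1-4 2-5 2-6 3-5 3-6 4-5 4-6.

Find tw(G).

3

A width-3 tree decomposition is:
Bags: B1 = {1, 2, 3, 4}  B2 = {2, 3, 4, 5}  B3 = {2, 3, 4, 6}  B4 = {0, 2, 3, 4}
Tree: B1–B2, B2–B3, B3–B4
The largest bag has 4 vertices, giving width 3; this decomposition certifies tw(G) ≤ 3. For the lower bound: the 4 vertex sets {1,4}, {2,5}, {3}, {6} are disjoint, each induces a connected subgraph, and every pair is joined by at least one edge of G. Contracting each set to a single vertex therefore yields K_{4} as a minor, and since treewidth is minor-monotone, tw(G) ≥ tw(K_{4}) = 3. The upper and lower bounds meet at 3, so that is the treewidth.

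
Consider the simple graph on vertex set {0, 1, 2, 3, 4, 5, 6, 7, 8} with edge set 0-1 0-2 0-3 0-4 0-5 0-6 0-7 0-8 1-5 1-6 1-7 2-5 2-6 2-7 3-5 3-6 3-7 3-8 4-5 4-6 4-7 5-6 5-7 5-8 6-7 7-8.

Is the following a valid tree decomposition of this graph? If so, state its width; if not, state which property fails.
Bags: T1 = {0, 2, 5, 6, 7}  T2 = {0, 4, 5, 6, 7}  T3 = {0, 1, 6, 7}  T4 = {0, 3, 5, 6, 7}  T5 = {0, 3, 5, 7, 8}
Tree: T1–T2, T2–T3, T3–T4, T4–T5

No — edge (5,1) lies in no bag.

A tree decomposition must satisfy three properties: every vertex lies in some bag; for every edge, both endpoints lie together in some bag; and for every vertex, the bags containing it form a connected subtree. Here edge (5,1) lies in no bag, so the decomposition is invalid.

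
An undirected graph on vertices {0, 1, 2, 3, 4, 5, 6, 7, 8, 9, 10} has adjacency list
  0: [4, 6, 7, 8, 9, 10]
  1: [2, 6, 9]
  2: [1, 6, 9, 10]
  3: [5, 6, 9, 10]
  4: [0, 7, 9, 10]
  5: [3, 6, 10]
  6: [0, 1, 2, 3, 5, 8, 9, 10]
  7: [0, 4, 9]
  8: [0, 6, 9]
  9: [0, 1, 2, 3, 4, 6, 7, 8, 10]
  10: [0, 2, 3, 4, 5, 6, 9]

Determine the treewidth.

A width-3 tree decomposition is:
Bags: B1 = {2, 6, 9, 10}  B2 = {3, 6, 9, 10}  B3 = {3, 5, 6, 10}  B4 = {0, 6, 9, 10}  B5 = {0, 4, 9, 10}  B6 = {1, 2, 6, 9}  B7 = {0, 4, 7, 9}  B8 = {0, 6, 8, 9}
Tree: B1–B2, B2–B3, B1–B4, B4–B5, B1–B6, B5–B7, B4–B8
Every bag has size at most 4, so the width is 4 − 1 = 3 and tw(G) ≤ 3. For the lower bound, the 4 vertices {0, 4, 9, 10} are pairwise adjacent, and any tree decomposition puts a clique entirely inside one bag — forcing width ≥ 3. The upper and lower bounds meet at 3, so that is the treewidth.

3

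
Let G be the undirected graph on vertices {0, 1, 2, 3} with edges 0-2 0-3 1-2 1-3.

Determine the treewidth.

A width-2 tree decomposition is:
Bags: B1 = {1, 2, 3}  B2 = {0, 2, 3}
Tree: B1–B2
The largest bag has 3 vertices, giving width 2; this decomposition certifies tw(G) ≤ 2. For the lower bound, G contains the cycle 2–1–3–0–2, so G is not a forest; only forests have treewidth ≤ 1, hence tw(G) ≥ 2. Combining the bounds, tw(G) = 2.

2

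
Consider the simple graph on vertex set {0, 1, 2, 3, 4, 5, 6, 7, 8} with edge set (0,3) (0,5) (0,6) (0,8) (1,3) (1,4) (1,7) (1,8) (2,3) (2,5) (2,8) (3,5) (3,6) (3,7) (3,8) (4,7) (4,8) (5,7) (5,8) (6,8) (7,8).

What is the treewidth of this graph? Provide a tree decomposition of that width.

Treewidth 3.
One optimal decomposition is:
Bags: B1 = {0, 3, 5, 8}  B2 = {3, 5, 7, 8}  B3 = {2, 3, 5, 8}  B4 = {1, 3, 7, 8}  B5 = {0, 3, 6, 8}  B6 = {1, 4, 7, 8}
Tree: B1–B2, B2–B3, B2–B4, B1–B5, B4–B6

Each bag holds 4 vertices, so the decomposition has width 3, which upper-bounds the treewidth. Conversely, {1, 3, 7, 8} is a clique of size 4, and the vertices of any clique must share a bag in every tree decomposition; so some bag has ≥ 4 vertices and tw(G) ≥ 3. Hence tw(G) = 3 exactly.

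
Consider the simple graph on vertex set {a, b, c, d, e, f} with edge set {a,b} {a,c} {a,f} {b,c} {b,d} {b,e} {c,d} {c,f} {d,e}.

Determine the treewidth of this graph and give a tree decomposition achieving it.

The largest bag has 3 vertices, giving width 2; this decomposition certifies tw(G) ≤ 2. For the lower bound, the 3 vertices {b, d, e} are pairwise adjacent, and any tree decomposition puts a clique entirely inside one bag — forcing width ≥ 2. Hence tw(G) = 2 exactly.

Treewidth 2.
One optimal decomposition is:
Bags: B1 = {a, b, c}  B2 = {b, c, d}  B3 = {b, d, e}  B4 = {a, c, f}
Tree: B1–B2, B2–B3, B1–B4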